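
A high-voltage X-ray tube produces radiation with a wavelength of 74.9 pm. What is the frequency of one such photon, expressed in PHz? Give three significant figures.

Take c = 2.99792458e8 m/s.
In SI units: λ = 74.9 pm = 7.49e-11 m.
Apply f = c/λ: f = 4.003e18 Hz.
Converting to PHz: f = 4003 PHz ≈ 4000 PHz.

4000 PHz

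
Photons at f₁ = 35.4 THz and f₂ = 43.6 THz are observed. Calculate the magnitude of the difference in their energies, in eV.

0.0339 eV

Using E = hf: E₁ = 2.346e-20 J, E₂ = 2.889e-20 J.
|ΔE| = |2.346e-20 − 2.889e-20| = 5.43e-21 J = 0.0339 eV.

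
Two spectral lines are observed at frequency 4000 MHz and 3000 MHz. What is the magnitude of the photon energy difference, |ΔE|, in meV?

4.14·10^-3 meV

Using E = hf: E₁ = 2.650·10^-24 J, E₂ = 1.988·10^-24 J.
|ΔE| = |2.650·10^-24 − 1.988·10^-24| = 6.63·10^-25 J = 4.14·10^-3 meV.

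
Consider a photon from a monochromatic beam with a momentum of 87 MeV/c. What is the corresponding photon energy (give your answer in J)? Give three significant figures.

Take c = 2.99792458 × 10^8 m/s, 1 eV = 1.602176634 × 10^-19 J.
Convert to SI: p = 87 MeV/c = 4.6495 × 10^-20 kg·m/s.
For a photon E = pc, so E = 1.394 × 10^-11 J.
So E ≈ 1.39 × 10^-11 J.

1.39 × 10^-11 J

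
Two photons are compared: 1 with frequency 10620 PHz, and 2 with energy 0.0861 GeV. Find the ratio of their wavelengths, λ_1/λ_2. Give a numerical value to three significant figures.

1960

λ_1 = 2.823·10^-11 m (from frequency = 10620 PHz, via λ = c/f).
λ_2 = 1.440·10^-14 m (from energy = 0.0861 GeV, via λ = hc/E).
Ratio = 2.823·10^-11 / 1.440·10^-14 = 1960.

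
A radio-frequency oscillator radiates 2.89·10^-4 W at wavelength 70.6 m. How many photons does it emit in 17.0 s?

Total energy: E_total = P·t = 2.89·10^-4 × 17.0 = 0.004913 J.
Per-photon energy: E = 2.814·10^-27 J.
N = E_total / E_photon = 1.75·10^24.

1.75·10^24 photons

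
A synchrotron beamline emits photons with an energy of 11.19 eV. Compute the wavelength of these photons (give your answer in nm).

Take h = 6.62607015e-34 J·s, c = 2.99792458e8 m/s, 1 eV = 1.602176634e-19 J.
Convert to SI: E = 11.19 eV = 1.7928e-18 J.
Since λ = hc/E for a photon, λ = 1.108e-7 m.
Converting to nm: λ = 110.8 nm ≈ 111 nm.

111 nm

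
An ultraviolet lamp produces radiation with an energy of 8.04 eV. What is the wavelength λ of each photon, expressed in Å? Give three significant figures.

(h = 6.62607015 × 10^-34 J·s, c = 2.99792458 × 10^8 m/s, 1 eV = 1.602176634 × 10^-19 J.)
Convert to SI: E = 8.04 eV = 1.2882 × 10^-18 J.
Since λ = hc/E for a photon, λ = 1.542 × 10^-7 m.
Converting to Å: λ = 1542 Å ≈ 1540 Å.

1540 Å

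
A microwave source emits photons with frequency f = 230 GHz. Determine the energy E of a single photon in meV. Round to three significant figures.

0.951 meV

(h = 6.62607015e-34 J·s, 1 eV = 1.602176634e-19 J.)
In SI units: f = 230 GHz = 2.3e11 Hz.
Since E = hf for a photon, E = 1.524e-22 J.
Converting to meV: E = 0.9512 meV ≈ 0.951 meV.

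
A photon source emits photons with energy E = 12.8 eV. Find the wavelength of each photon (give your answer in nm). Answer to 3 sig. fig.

96.9 nm

Take h = 6.62607015 × 10^-34 J·s, c = 2.99792458 × 10^8 m/s, 1 eV = 1.602176634 × 10^-19 J.
Convert to SI: E = 12.8 eV = 2.0508 × 10^-18 J.
Apply λ = hc/E: λ = 9.686 × 10^-8 m.
Converting to nm: λ = 96.86 nm ≈ 96.9 nm.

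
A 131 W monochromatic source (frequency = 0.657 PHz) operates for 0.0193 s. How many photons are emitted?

Total energy: E_total = P·t = 131 × 0.0193 = 2.528 J.
Per-photon energy: E = 4.353e-19 J.
N = E_total / E_photon = 5.81e18.

5.81e18 photons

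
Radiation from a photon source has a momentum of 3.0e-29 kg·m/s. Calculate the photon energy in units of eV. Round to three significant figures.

0.0561 eV

Take c = 2.99792458e8 m/s, 1 eV = 1.602176634e-19 J.
The photon relation is E = pc, giving E = 8.994e-21 J.
Converting to eV: E = 0.05613 eV ≈ 0.0561 eV.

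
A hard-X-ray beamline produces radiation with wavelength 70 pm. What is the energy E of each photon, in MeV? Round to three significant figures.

Take h = 6.62607015 × 10^-34 J·s, c = 2.99792458 × 10^8 m/s, 1 eV = 1.602176634 × 10^-19 J.
In SI units: λ = 70 pm = 7.0 × 10^-11 m.
The photon relation is E = hc/λ, giving E = 2.838 × 10^-15 J.
Converting to MeV: E = 0.01771 MeV ≈ 0.0177 MeV.

0.0177 MeV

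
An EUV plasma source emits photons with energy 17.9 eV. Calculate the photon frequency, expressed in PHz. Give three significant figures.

First convert: E = 17.9 eV = 2.8679·10^-18 J.
Since f = E/h for a photon, f = 4.328·10^15 Hz.
Converting to PHz: f = 4.328 PHz ≈ 4.33 PHz.

4.33 PHz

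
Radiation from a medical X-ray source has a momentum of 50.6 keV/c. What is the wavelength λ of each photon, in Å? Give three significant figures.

(h = 6.62607015e-34 J·s, c = 2.99792458e8 m/s, 1 eV = 1.602176634e-19 J.)
First convert: p = 50.6 keV/c = 2.7042e-23 kg·m/s.
For a photon λ = h/p, so λ = 2.450e-11 m.
Converting to Å: λ = 0.2450 Å ≈ 0.245 Å.

0.245 Å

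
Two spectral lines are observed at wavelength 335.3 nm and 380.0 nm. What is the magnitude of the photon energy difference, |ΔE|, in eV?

0.435 eV

Using E = hc/λ: E₁ = 5.9244e-19 J, E₂ = 5.2275e-19 J.
|ΔE| = |5.9244e-19 − 5.2275e-19| = 6.97e-20 J = 0.435 eV.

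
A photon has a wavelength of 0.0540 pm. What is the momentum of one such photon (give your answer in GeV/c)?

First convert: λ = 0.0540 pm = 5.40·10^-14 m.
For a photon p = h/λ, so p = 1.227·10^-20 kg·m/s.
Converting to GeV/c: p = 0.02296 GeV/c ≈ 0.0230 GeV/c.

0.0230 GeV/c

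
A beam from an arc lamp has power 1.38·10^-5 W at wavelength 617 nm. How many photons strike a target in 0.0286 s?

Total energy: E_total = P·t = 1.38·10^-5 × 0.0286 = 3.947·10^-7 J.
Per-photon energy: E = 3.220·10^-19 J.
N = E_total / E_photon = 1.23·10^12.

1.23·10^12 photons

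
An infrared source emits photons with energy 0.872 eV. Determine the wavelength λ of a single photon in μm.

1.42 μm

Use h = 6.62607015e-34 J·s, c = 2.99792458e8 m/s, 1 eV = 1.602176634e-19 J.
First convert: E = 0.872 eV = 1.3971e-19 J.
The photon relation is λ = hc/E, giving λ = 1.422e-6 m.
Converting to μm: λ = 1.422 μm ≈ 1.42 μm.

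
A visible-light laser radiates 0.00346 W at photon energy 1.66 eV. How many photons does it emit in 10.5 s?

1.37e17 photons

Total energy: E_total = P·t = 0.00346 × 10.5 = 0.03633 J.
Per-photon energy: E = 2.660e-19 J.
N = E_total / E_photon = 1.37e17.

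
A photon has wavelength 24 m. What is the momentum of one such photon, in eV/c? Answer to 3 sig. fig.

Since p = h/λ for a photon, p = 2.761e-35 kg·m/s.
Converting to eV/c: p = 5.166e-8 eV/c ≈ 5.17e-8 eV/c.

5.17e-8 eV/c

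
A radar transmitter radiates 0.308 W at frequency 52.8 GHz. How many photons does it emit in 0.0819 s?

7.21e20 photons

Total energy: E_total = P·t = 0.308 × 0.0819 = 0.02523 J.
Per-photon energy: E = 3.499e-23 J.
N = E_total / E_photon = 7.21e20.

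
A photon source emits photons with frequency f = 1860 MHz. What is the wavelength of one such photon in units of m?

Take c = 2.99792458 × 10^8 m/s.
In SI units: f = 1860 MHz = 1.86 × 10^9 Hz.
For a photon λ = c/f, so λ = 0.1612 m.
So λ ≈ 0.161 m.

0.161 m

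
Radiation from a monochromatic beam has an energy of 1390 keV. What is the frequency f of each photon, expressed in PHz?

Use h = 6.62607015e-34 J·s, 1 eV = 1.602176634e-19 J.
First convert: E = 1390 keV = 2.2270e-13 J.
Since f = E/h for a photon, f = 3.361e20 Hz.
Converting to PHz: f = 336100 PHz ≈ 3.36e5 PHz.

3.36e5 PHz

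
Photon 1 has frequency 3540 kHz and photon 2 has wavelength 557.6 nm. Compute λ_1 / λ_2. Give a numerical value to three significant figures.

1.52e8

λ_1 = 84.69 m (from frequency = 3540 kHz, via λ = c/f).
λ_2 = 5.576e-7 m (from wavelength = 557.6 nm, via λ given directly).
Ratio = 84.69 / 5.576e-7 = 1.52e8.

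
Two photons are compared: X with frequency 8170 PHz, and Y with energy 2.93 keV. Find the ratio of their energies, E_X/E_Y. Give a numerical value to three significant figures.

11.5

E_X = 5.413e-15 J (from frequency = 8170 PHz, via E = hf).
E_Y = 4.694e-16 J (from energy = 2.93 keV, via E given directly).
Ratio = 5.413e-15 / 4.694e-16 = 11.5.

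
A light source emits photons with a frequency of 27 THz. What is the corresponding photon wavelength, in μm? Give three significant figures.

Use c = 2.99792458e8 m/s.
In SI units: f = 27 THz = 2.7e13 Hz.
Since λ = c/f for a photon, λ = 1.110e-5 m.
Converting to μm: λ = 11.10 μm ≈ 11.1 μm.

11.1 μm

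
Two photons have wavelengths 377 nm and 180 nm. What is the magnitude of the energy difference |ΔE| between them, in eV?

Using E = hc/λ: E₁ = 5.269 × 10^-19 J, E₂ = 1.104 × 10^-18 J.
|ΔE| = |5.269 × 10^-19 − 1.104 × 10^-18| = 5.77 × 10^-19 J = 3.60 eV.

3.60 eV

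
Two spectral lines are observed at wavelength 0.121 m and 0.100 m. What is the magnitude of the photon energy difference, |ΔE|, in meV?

2.15·10^-3 meV

Using E = hc/λ: E₁ = 1.642·10^-24 J, E₂ = 1.986·10^-24 J.
|ΔE| = |1.642·10^-24 − 1.986·10^-24| = 3.45·10^-25 J = 2.15·10^-3 meV.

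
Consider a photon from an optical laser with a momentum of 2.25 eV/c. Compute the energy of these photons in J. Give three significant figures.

3.60·10^-19 J

Use c = 2.99792458·10^8 m/s, 1 eV = 1.602176634·10^-19 J.
Convert to SI: p = 2.25 eV/c = 1.2025·10^-27 kg·m/s.
For a photon E = pc, so E = 3.605·10^-19 J.
So E ≈ 3.60·10^-19 J.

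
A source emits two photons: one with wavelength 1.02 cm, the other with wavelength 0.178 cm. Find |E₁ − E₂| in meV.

0.575 meV

Using E = hc/λ: E₁ = 1.947 × 10^-23 J, E₂ = 1.116 × 10^-22 J.
|ΔE| = |1.947 × 10^-23 − 1.116 × 10^-22| = 9.21 × 10^-23 J = 0.575 meV.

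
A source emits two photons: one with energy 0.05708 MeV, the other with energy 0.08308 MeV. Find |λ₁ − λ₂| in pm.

6.80 pm

Using λ = hc/E: λ₁ = 2.1721e-11 m, λ₂ = 1.4923e-11 m.
|Δλ| = |2.1721e-11 − 1.4923e-11| = 6.80e-12 m = 6.80 pm.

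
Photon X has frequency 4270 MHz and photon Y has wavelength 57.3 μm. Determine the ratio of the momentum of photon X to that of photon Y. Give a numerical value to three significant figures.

p_X = 9.438e-33 kg·m/s (from frequency = 4270 MHz, via p = hf/c).
p_Y = 1.156e-29 kg·m/s (from wavelength = 57.3 μm, via p = h/λ).
Ratio = 9.438e-33 / 1.156e-29 = 8.16e-4.

8.16e-4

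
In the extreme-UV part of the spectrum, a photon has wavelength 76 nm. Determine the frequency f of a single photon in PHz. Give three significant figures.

Use c = 2.99792458e8 m/s.
In SI units: λ = 76 nm = 7.6e-8 m.
For a photon f = c/λ, so f = 3.945e15 Hz.
Converting to PHz: f = 3.945 PHz ≈ 3.94 PHz.

3.94 PHz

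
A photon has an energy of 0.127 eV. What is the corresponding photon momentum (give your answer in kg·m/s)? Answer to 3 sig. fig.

6.79e-29 kg·m/s

Convert to SI: E = 0.127 eV = 2.0348e-20 J.
For a photon p = E/c, so p = 6.787e-29 kg·m/s.
So p ≈ 6.79e-29 kg·m/s.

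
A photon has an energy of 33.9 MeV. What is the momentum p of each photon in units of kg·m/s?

In SI units: E = 33.9 MeV = 5.4314 × 10^-12 J.
The photon relation is p = E/c, giving p = 1.812 × 10^-20 kg·m/s.
So p ≈ 1.81 × 10^-20 kg·m/s.

1.81 × 10^-20 kg·m/s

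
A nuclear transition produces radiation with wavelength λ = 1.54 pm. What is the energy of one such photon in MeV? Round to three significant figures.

0.805 MeV

First convert: λ = 1.54 pm = 1.54 × 10^-12 m.
Apply E = hc/λ: E = 1.290 × 10^-13 J.
Converting to MeV: E = 0.8051 MeV ≈ 0.805 MeV.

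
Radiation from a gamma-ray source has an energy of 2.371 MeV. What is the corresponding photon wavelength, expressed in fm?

523 fm

Take h = 6.62607015 × 10^-34 J·s, c = 2.99792458 × 10^8 m/s, 1 eV = 1.602176634 × 10^-19 J.
Convert to SI: E = 2.371 MeV = 3.7988 × 10^-13 J.
For a photon λ = hc/E, so λ = 5.229 × 10^-13 m.
Converting to fm: λ = 522.9 fm ≈ 523 fm.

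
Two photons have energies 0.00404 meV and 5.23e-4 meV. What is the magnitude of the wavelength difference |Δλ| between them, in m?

Using λ = hc/E: λ₁ = 0.3069 m, λ₂ = 2.371 m.
|Δλ| = |0.3069 − 2.371| = 2.06 m.

2.06 m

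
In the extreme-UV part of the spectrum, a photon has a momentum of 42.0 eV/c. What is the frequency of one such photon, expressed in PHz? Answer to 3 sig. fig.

10.2 PHz

Convert to SI: p = 42.0 eV/c = 2.2446 × 10^-26 kg·m/s.
The photon relation is f = pc/h, giving f = 1.016 × 10^16 Hz.
Converting to PHz: f = 10.16 PHz ≈ 10.2 PHz.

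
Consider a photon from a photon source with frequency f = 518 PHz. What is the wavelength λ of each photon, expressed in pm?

Take c = 2.99792458 × 10^8 m/s.
Convert to SI: f = 518 PHz = 5.18 × 10^17 Hz.
Since λ = c/f for a photon, λ = 5.787 × 10^-10 m.
Converting to pm: λ = 578.7 pm ≈ 579 pm.

579 pm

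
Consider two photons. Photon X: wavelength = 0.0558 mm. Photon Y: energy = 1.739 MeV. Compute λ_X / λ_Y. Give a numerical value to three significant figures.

λ_X = 5.580 × 10^-5 m (from wavelength = 0.0558 mm, via λ given directly).
λ_Y = 7.130 × 10^-13 m (from energy = 1.739 MeV, via λ = hc/E).
Ratio = 5.580 × 10^-5 / 7.130 × 10^-13 = 7.83 × 10^7.

7.83 × 10^7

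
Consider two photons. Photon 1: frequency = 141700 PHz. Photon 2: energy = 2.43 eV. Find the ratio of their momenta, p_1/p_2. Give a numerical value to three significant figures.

2.41 × 10^5

p_1 = 3.132 × 10^-22 kg·m/s (from frequency = 141700 PHz, via p = hf/c).
p_2 = 1.299 × 10^-27 kg·m/s (from energy = 2.43 eV, via p = E/c).
Ratio = 3.132 × 10^-22 / 1.299 × 10^-27 = 2.41 × 10^5.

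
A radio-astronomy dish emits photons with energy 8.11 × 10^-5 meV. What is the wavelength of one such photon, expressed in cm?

1530 cm

Take h = 6.62607015 × 10^-34 J·s, c = 2.99792458 × 10^8 m/s, 1 eV = 1.602176634 × 10^-19 J.
Convert to SI: E = 8.11 × 10^-5 meV = 1.2994 × 10^-26 J.
The photon relation is λ = hc/E, giving λ = 15.29 m.
Converting to cm: λ = 1529 cm ≈ 1530 cm.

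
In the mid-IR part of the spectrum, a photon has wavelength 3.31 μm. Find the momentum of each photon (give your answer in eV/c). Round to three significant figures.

In SI units: λ = 3.31 μm = 3.31 × 10^-6 m.
Since p = h/λ for a photon, p = 2.002 × 10^-28 kg·m/s.
Converting to eV/c: p = 0.3746 eV/c ≈ 0.375 eV/c.

0.375 eV/c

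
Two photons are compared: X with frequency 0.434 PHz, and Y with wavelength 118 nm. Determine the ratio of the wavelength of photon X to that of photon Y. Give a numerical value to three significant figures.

λ_X = 6.908 × 10^-7 m (from frequency = 0.434 PHz, via λ = c/f).
λ_Y = 1.180 × 10^-7 m (from wavelength = 118 nm, via λ given directly).
Ratio = 6.908 × 10^-7 / 1.180 × 10^-7 = 5.85.

5.85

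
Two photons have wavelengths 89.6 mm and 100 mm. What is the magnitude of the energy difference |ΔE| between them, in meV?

Using E = hc/λ: E₁ = 2.217e-24 J, E₂ = 1.986e-24 J.
|ΔE| = |2.217e-24 − 1.986e-24| = 2.31e-25 J = 1.44e-3 meV.

1.44e-3 meV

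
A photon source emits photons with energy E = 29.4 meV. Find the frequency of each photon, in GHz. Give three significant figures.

First convert: E = 29.4 meV = 4.7104 × 10^-21 J.
Apply f = E/h: f = 7.109 × 10^12 Hz.
Converting to GHz: f = 7109 GHz ≈ 7110 GHz.

7110 GHz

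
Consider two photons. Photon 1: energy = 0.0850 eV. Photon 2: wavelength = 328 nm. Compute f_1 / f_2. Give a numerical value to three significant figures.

0.0225

f_1 = 2.055·10^13 Hz (from energy = 0.0850 eV, via f = E/h).
f_2 = 9.140·10^14 Hz (from wavelength = 328 nm, via f = c/λ).
Ratio = 2.055·10^13 / 9.140·10^14 = 0.0225.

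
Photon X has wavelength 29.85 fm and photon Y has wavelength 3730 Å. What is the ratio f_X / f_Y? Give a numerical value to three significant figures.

f_X = 1.004·10^22 Hz (from wavelength = 29.85 fm, via f = c/λ).
f_Y = 8.037·10^14 Hz (from wavelength = 3730 Å, via f = c/λ).
Ratio = 1.004·10^22 / 8.037·10^14 = 1.25·10^7.

1.25·10^7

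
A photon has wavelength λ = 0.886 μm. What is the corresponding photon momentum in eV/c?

1.40 eV/c

In SI units: λ = 0.886 μm = 8.86 × 10^-7 m.
The photon relation is p = h/λ, giving p = 7.479 × 10^-28 kg·m/s.
Converting to eV/c: p = 1.399 eV/c ≈ 1.40 eV/c.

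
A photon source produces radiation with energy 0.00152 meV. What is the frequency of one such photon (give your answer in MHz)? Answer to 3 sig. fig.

(h = 6.62607015e-34 J·s, 1 eV = 1.602176634e-19 J.)
First convert: E = 0.00152 meV = 2.4353e-25 J.
For a photon f = E/h, so f = 3.675e8 Hz.
Converting to MHz: f = 367.5 MHz ≈ 368 MHz.

368 MHz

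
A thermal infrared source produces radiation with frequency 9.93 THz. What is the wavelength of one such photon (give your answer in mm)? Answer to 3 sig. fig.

0.0302 mm

In SI units: f = 9.93 THz = 9.93 × 10^12 Hz.
For a photon λ = c/f, so λ = 3.019 × 10^-5 m.
Converting to mm: λ = 0.03019 mm ≈ 0.0302 mm.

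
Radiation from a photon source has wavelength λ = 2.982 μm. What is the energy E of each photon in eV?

0.416 eV

Use h = 6.62607015e-34 J·s, c = 2.99792458e8 m/s, 1 eV = 1.602176634e-19 J.
In SI units: λ = 2.982 μm = 2.982e-6 m.
Since E = hc/λ for a photon, E = 6.661e-20 J.
Converting to eV: E = 0.4158 eV ≈ 0.416 eV.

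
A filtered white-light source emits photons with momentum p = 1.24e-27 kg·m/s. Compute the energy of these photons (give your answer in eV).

Apply E = pc: E = 3.717e-19 J.
Converting to eV: E = 2.320 eV ≈ 2.32 eV.

2.32 eV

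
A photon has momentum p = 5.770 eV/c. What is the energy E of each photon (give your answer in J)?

Use c = 2.99792458e8 m/s, 1 eV = 1.602176634e-19 J.
Convert to SI: p = 5.770 eV/c = 3.0837e-27 kg·m/s.
Since E = pc for a photon, E = 9.245e-19 J.
So E ≈ 9.24e-19 J.

9.24e-19 J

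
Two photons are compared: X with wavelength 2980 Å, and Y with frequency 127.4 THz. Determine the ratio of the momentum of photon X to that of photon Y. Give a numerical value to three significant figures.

7.90

p_X = 2.224·10^-27 kg·m/s (from wavelength = 2980 Å, via p = h/λ).
p_Y = 2.816·10^-28 kg·m/s (from frequency = 127.4 THz, via p = hf/c).
Ratio = 2.224·10^-27 / 2.816·10^-28 = 7.90.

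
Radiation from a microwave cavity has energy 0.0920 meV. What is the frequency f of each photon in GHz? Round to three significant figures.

Convert to SI: E = 0.0920 meV = 1.4740e-23 J.
For a photon f = E/h, so f = 2.225e10 Hz.
Converting to GHz: f = 22.25 GHz ≈ 22.2 GHz.

22.2 GHz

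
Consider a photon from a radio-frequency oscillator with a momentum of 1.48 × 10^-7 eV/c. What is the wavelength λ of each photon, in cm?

Use h = 6.62607015 × 10^-34 J·s, c = 2.99792458 × 10^8 m/s, 1 eV = 1.602176634 × 10^-19 J.
In SI units: p = 1.48 × 10^-7 eV/c = 7.9095 × 10^-35 kg·m/s.
For a photon λ = h/p, so λ = 8.377 m.
Converting to cm: λ = 837.7 cm ≈ 838 cm.

838 cm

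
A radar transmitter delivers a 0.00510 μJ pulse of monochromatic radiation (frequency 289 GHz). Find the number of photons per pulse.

2.66·10^13 photons

Per-photon energy: E = 1.915·10^-22 J (from frequency = 289 GHz).
N = E_total / E_photon = 5.10·10^-9 J / 1.915·10^-22 J = 2.66·10^13.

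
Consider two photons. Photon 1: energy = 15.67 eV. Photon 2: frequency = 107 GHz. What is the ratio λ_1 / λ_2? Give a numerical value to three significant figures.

λ_1 = 7.912 × 10^-8 m (from energy = 15.67 eV, via λ = hc/E).
λ_2 = 0.002802 m (from frequency = 107 GHz, via λ = c/f).
Ratio = 7.912 × 10^-8 / 0.002802 = 2.82 × 10^-5.

2.82 × 10^-5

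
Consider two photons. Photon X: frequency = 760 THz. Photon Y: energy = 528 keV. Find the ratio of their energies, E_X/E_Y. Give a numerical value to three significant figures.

E_X = 5.036 × 10^-19 J (from frequency = 760 THz, via E = hf).
E_Y = 8.459 × 10^-14 J (from energy = 528 keV, via E given directly).
Ratio = 5.036 × 10^-19 / 8.459 × 10^-14 = 5.95 × 10^-6.

5.95 × 10^-6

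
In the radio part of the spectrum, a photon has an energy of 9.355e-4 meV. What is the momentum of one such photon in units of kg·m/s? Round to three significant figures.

5.00e-34 kg·m/s

Use c = 2.99792458e8 m/s, 1 eV = 1.602176634e-19 J.
First convert: E = 9.355e-4 meV = 1.4988e-25 J.
The photon relation is p = E/c, giving p = 5.000e-34 kg·m/s.
So p ≈ 5.00e-34 kg·m/s.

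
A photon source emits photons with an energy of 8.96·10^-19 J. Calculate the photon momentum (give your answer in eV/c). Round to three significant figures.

Use c = 2.99792458·10^8 m/s, 1 eV = 1.602176634·10^-19 J.
The photon relation is p = E/c, giving p = 2.989·10^-27 kg·m/s.
Converting to eV/c: p = 5.592 eV/c ≈ 5.59 eV/c.

5.59 eV/c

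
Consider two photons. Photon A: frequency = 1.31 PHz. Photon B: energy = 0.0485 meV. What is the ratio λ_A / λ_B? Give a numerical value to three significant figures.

λ_A = 2.288·10^-7 m (from frequency = 1.31 PHz, via λ = c/f).
λ_B = 0.02556 m (from energy = 0.0485 meV, via λ = hc/E).
Ratio = 2.288·10^-7 / 0.02556 = 8.95·10^-6.

8.95·10^-6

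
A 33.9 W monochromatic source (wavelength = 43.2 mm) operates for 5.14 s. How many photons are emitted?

Total energy: E_total = P·t = 33.9 × 5.14 = 174.2 J.
Per-photon energy: E = 4.598 × 10^-24 J.
N = E_total / E_photon = 3.79 × 10^25.

3.79 × 10^25 photons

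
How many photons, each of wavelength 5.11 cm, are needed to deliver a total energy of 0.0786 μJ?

Per-photon energy: E = 3.887·10^-24 J (from wavelength = 5.11 cm).
N = E_total / E_photon = 7.86·10^-8 J / 3.887·10^-24 J = 2.02·10^16.

2.02·10^16 photons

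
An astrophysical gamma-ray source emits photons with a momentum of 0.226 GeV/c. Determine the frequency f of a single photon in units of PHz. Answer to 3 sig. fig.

Take h = 6.62607015e-34 J·s, c = 2.99792458e8 m/s, 1 eV = 1.602176634e-19 J.
In SI units: p = 0.226 GeV/c = 1.2078e-19 kg·m/s.
Since f = pc/h for a photon, f = 5.465e22 Hz.
Converting to PHz: f = 5.465e7 PHz ≈ 5.46e7 PHz.

5.46e7 PHz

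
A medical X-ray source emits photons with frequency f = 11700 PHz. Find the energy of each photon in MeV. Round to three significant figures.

0.0484 MeV

First convert: f = 11700 PHz = 1.17 × 10^19 Hz.
Apply E = hf: E = 7.753 × 10^-15 J.
Converting to MeV: E = 0.04839 MeV ≈ 0.0484 MeV.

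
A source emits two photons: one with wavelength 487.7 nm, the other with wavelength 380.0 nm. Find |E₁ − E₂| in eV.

0.721 eV

Using E = hc/λ: E₁ = 4.0731·10^-19 J, E₂ = 5.2275·10^-19 J.
|ΔE| = |4.0731·10^-19 − 5.2275·10^-19| = 1.15·10^-19 J = 0.721 eV.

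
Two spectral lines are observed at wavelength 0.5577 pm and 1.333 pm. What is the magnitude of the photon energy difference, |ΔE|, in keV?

1290 keV

Using E = hc/λ: E₁ = 3.5619e-13 J, E₂ = 1.4902e-13 J.
|ΔE| = |3.5619e-13 − 1.4902e-13| = 2.07e-13 J = 1290 keV.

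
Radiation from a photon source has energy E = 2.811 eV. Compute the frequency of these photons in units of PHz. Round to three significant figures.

Take h = 6.62607015 × 10^-34 J·s, 1 eV = 1.602176634 × 10^-19 J.
First convert: E = 2.811 eV = 4.5037 × 10^-19 J.
Apply f = E/h: f = 6.797 × 10^14 Hz.
Converting to PHz: f = 0.6797 PHz ≈ 0.680 PHz.

0.680 PHz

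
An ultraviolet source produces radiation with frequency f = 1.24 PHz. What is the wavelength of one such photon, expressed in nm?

(c = 2.99792458e8 m/s.)
Convert to SI: f = 1.24 PHz = 1.24e15 Hz.
The photon relation is λ = c/f, giving λ = 2.418e-7 m.
Converting to nm: λ = 241.8 nm ≈ 242 nm.

242 nm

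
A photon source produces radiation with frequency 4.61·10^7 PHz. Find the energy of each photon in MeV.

191 MeV

First convert: f = 4.61·10^7 PHz = 4.61·10^22 Hz.
Since E = hf for a photon, E = 3.055·10^-11 J.
Converting to MeV: E = 190.7 MeV ≈ 191 MeV.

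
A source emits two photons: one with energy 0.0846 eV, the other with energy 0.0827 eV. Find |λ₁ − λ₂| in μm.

0.337 μm

Using λ = hc/E: λ₁ = 1.466e-5 m, λ₂ = 1.499e-5 m.
|Δλ| = |1.466e-5 − 1.499e-5| = 3.37e-7 m = 0.337 μm.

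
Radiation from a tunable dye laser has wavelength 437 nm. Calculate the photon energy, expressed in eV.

2.84 eV

Use h = 6.62607015 × 10^-34 J·s, c = 2.99792458 × 10^8 m/s, 1 eV = 1.602176634 × 10^-19 J.
Convert to SI: λ = 437 nm = 4.37 × 10^-7 m.
Apply E = hc/λ: E = 4.546 × 10^-19 J.
Converting to eV: E = 2.837 eV ≈ 2.84 eV.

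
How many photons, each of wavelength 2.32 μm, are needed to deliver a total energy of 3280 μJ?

3.83·10^16 photons

Per-photon energy: E = 8.562·10^-20 J (from wavelength = 2.32 μm).
N = E_total / E_photon = 0.00328 J / 8.562·10^-20 J = 3.83·10^16.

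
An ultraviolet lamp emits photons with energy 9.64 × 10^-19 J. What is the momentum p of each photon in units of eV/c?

Use c = 2.99792458 × 10^8 m/s, 1 eV = 1.602176634 × 10^-19 J.
Since p = E/c for a photon, p = 3.216 × 10^-27 kg·m/s.
Converting to eV/c: p = 6.017 eV/c ≈ 6.02 eV/c.

6.02 eV/c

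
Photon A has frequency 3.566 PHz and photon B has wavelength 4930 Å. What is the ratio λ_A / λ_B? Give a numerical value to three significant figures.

0.171

λ_A = 8.407 × 10^-8 m (from frequency = 3.566 PHz, via λ = c/f).
λ_B = 4.930 × 10^-7 m (from wavelength = 4930 Å, via λ given directly).
Ratio = 8.407 × 10^-8 / 4.930 × 10^-7 = 0.171.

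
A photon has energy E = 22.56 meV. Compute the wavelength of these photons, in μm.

55.0 μm

In SI units: E = 22.56 meV = 3.6145 × 10^-21 J.
Since λ = hc/E for a photon, λ = 5.496 × 10^-5 m.
Converting to μm: λ = 54.96 μm ≈ 55.0 μm.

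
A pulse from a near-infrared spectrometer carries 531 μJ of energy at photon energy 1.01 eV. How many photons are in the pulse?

Per-photon energy: E = 1.618e-19 J (from energy = 1.01 eV).
N = E_total / E_photon = 5.31e-4 J / 1.618e-19 J = 3.28e15.

3.28e15 photons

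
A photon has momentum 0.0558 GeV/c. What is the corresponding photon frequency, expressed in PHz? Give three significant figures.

Use h = 6.62607015e-34 J·s, c = 2.99792458e8 m/s, 1 eV = 1.602176634e-19 J.
Convert to SI: p = 0.0558 GeV/c = 2.9821e-20 kg·m/s.
For a photon f = pc/h, so f = 1.349e22 Hz.
Converting to PHz: f = 1.349e7 PHz ≈ 1.35e7 PHz.

1.35e7 PHz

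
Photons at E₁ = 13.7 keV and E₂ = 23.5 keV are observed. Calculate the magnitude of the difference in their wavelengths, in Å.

Using λ = hc/E: λ₁ = 9.050 × 10^-11 m, λ₂ = 5.276 × 10^-11 m.
|Δλ| = |9.050 × 10^-11 − 5.276 × 10^-11| = 3.77 × 10^-11 m = 0.377 Å.

0.377 Å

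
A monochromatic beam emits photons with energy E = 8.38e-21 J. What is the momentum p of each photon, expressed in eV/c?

Apply p = E/c: p = 2.795e-29 kg·m/s.
Converting to eV/c: p = 0.05230 eV/c ≈ 0.0523 eV/c.

0.0523 eV/c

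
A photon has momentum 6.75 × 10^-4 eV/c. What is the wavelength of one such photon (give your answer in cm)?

0.184 cm

Use h = 6.62607015 × 10^-34 J·s, c = 2.99792458 × 10^8 m/s, 1 eV = 1.602176634 × 10^-19 J.
First convert: p = 6.75 × 10^-4 eV/c = 3.6074 × 10^-31 kg·m/s.
For a photon λ = h/p, so λ = 0.001837 m.
Converting to cm: λ = 0.1837 cm ≈ 0.184 cm.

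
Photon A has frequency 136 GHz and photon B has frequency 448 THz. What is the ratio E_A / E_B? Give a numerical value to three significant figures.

E_A = 9.011e-23 J (from frequency = 136 GHz, via E = hf).
E_B = 2.968e-19 J (from frequency = 448 THz, via E = hf).
Ratio = 9.011e-23 / 2.968e-19 = 3.04e-4.

3.04e-4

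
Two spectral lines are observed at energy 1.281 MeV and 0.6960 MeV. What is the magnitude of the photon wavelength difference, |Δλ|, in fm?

Using λ = hc/E: λ₁ = 9.6787 × 10^-13 m, λ₂ = 1.7814 × 10^-12 m.
|Δλ| = |9.6787 × 10^-13 − 1.7814 × 10^-12| = 8.14 × 10^-13 m = 814 fm.

814 fm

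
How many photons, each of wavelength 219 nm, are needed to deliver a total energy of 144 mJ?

1.59e17 photons

Per-photon energy: E = 9.071e-19 J (from wavelength = 219 nm).
N = E_total / E_photon = 0.144 J / 9.071e-19 J = 1.59e17.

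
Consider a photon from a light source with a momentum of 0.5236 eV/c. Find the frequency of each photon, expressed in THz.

Take h = 6.62607015 × 10^-34 J·s, c = 2.99792458 × 10^8 m/s, 1 eV = 1.602176634 × 10^-19 J.
In SI units: p = 0.5236 eV/c = 2.7983 × 10^-28 kg·m/s.
Apply f = pc/h: f = 1.266 × 10^14 Hz.
Converting to THz: f = 126.6 THz ≈ 127 THz.

127 THz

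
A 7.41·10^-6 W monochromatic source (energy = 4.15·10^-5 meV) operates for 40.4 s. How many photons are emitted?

Total energy: E_total = P·t = 7.41·10^-6 × 40.4 = 2.994·10^-4 J.
Per-photon energy: E = 6.649·10^-27 J.
N = E_total / E_photon = 4.50·10^22.

4.50·10^22 photons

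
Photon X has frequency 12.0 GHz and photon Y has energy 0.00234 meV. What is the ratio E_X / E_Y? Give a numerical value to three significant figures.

E_X = 7.951e-24 J (from frequency = 12.0 GHz, via E = hf).
E_Y = 3.749e-25 J (from energy = 0.00234 meV, via E given directly).
Ratio = 7.951e-24 / 3.749e-25 = 21.2.

21.2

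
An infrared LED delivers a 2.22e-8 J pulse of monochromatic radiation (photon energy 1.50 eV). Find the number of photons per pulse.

9.24e10 photons

Per-photon energy: E = 2.403e-19 J (from energy = 1.50 eV).
N = E_total / E_photon = 2.22e-8 J / 2.403e-19 J = 9.24e10.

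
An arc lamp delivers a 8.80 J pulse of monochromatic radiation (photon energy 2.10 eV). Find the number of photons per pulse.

2.62e19 photons

Per-photon energy: E = 3.365e-19 J (from energy = 2.10 eV).
N = E_total / E_photon = 8.80 J / 3.365e-19 J = 2.62e19.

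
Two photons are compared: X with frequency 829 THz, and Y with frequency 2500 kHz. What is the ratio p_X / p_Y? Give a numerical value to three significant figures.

3.32e8

p_X = 1.832e-27 kg·m/s (from frequency = 829 THz, via p = hf/c).
p_Y = 5.526e-36 kg·m/s (from frequency = 2500 kHz, via p = hf/c).
Ratio = 1.832e-27 / 5.526e-36 = 3.32e8.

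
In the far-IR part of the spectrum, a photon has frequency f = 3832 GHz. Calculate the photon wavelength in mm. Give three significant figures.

0.0782 mm

Take c = 2.99792458 × 10^8 m/s.
In SI units: f = 3832 GHz = 3.832 × 10^12 Hz.
For a photon λ = c/f, so λ = 7.823 × 10^-5 m.
Converting to mm: λ = 0.07823 mm ≈ 0.0782 mm.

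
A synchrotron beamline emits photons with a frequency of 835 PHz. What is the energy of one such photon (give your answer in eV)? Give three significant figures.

3450 eV

Take h = 6.62607015 × 10^-34 J·s, 1 eV = 1.602176634 × 10^-19 J.
In SI units: f = 835 PHz = 8.35 × 10^17 Hz.
The photon relation is E = hf, giving E = 5.533 × 10^-16 J.
Converting to eV: E = 3453 eV ≈ 3450 eV.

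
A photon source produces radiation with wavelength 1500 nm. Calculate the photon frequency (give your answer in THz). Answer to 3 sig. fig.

Convert to SI: λ = 1500 nm = 1.5e-6 m.
For a photon f = c/λ, so f = 1.999e14 Hz.
Converting to THz: f = 199.9 THz ≈ 200 THz.

200 THz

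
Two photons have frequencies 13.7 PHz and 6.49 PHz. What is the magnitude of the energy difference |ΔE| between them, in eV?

29.8 eV

Using E = hf: E₁ = 9.078·10^-18 J, E₂ = 4.300·10^-18 J.
|ΔE| = |9.078·10^-18 − 4.300·10^-18| = 4.78·10^-18 J = 29.8 eV.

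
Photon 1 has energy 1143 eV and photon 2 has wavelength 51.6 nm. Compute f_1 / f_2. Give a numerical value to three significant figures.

47.6

f_1 = 2.764·10^17 Hz (from energy = 1143 eV, via f = E/h).
f_2 = 5.810·10^15 Hz (from wavelength = 51.6 nm, via f = c/λ).
Ratio = 2.764·10^17 / 5.810·10^15 = 47.6.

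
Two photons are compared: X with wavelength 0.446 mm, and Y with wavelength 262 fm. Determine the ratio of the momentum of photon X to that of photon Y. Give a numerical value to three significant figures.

p_X = 1.486e-30 kg·m/s (from wavelength = 0.446 mm, via p = h/λ).
p_Y = 2.529e-21 kg·m/s (from wavelength = 262 fm, via p = h/λ).
Ratio = 1.486e-30 / 2.529e-21 = 5.87e-10.

5.87e-10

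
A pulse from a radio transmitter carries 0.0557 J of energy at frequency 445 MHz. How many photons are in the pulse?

1.89 × 10^23 photons

Per-photon energy: E = 2.949 × 10^-25 J (from frequency = 445 MHz).
N = E_total / E_photon = 0.0557 J / 2.949 × 10^-25 J = 1.89 × 10^23.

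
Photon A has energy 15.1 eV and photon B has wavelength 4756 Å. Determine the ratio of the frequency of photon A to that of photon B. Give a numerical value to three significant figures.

f_A = 3.651e15 Hz (from energy = 15.1 eV, via f = E/h).
f_B = 6.303e14 Hz (from wavelength = 4756 Å, via f = c/λ).
Ratio = 3.651e15 / 6.303e14 = 5.79.

5.79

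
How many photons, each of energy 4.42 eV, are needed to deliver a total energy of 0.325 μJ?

Per-photon energy: E = 7.082e-19 J (from energy = 4.42 eV).
N = E_total / E_photon = 3.25e-7 J / 7.082e-19 J = 4.59e11.

4.59e11 photons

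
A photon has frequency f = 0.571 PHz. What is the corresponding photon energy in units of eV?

2.36 eV

Use h = 6.62607015 × 10^-34 J·s, 1 eV = 1.602176634 × 10^-19 J.
First convert: f = 0.571 PHz = 5.71 × 10^14 Hz.
For a photon E = hf, so E = 3.783 × 10^-19 J.
Converting to eV: E = 2.361 eV ≈ 2.36 eV.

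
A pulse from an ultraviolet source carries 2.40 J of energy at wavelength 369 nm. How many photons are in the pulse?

4.46e18 photons

Per-photon energy: E = 5.383e-19 J (from wavelength = 369 nm).
N = E_total / E_photon = 2.40 J / 5.383e-19 J = 4.46e18.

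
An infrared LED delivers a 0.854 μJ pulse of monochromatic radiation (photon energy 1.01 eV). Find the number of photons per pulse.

Per-photon energy: E = 1.618 × 10^-19 J (from energy = 1.01 eV).
N = E_total / E_photon = 8.54 × 10^-7 J / 1.618 × 10^-19 J = 5.28 × 10^12.

5.28 × 10^12 photons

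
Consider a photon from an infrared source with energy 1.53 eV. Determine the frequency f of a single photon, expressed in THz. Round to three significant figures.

370 THz

Convert to SI: E = 1.53 eV = 2.4513 × 10^-19 J.
Apply f = E/h: f = 3.700 × 10^14 Hz.
Converting to THz: f = 370.0 THz ≈ 370 THz.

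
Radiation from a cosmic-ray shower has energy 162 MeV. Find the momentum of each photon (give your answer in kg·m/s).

8.66e-20 kg·m/s

Take c = 2.99792458e8 m/s, 1 eV = 1.602176634e-19 J.
In SI units: E = 162 MeV = 2.5955e-11 J.
Since p = E/c for a photon, p = 8.658e-20 kg·m/s.
So p ≈ 8.66e-20 kg·m/s.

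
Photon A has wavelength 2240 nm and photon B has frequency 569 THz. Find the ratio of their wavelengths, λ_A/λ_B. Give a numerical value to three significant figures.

4.25

λ_A = 2.240e-6 m (from wavelength = 2240 nm, via λ given directly).
λ_B = 5.269e-7 m (from frequency = 569 THz, via λ = c/f).
Ratio = 2.240e-6 / 5.269e-7 = 4.25.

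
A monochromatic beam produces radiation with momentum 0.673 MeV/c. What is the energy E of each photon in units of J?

1.08 × 10^-13 J

Use c = 2.99792458 × 10^8 m/s, 1 eV = 1.602176634 × 10^-19 J.
In SI units: p = 0.673 MeV/c = 3.5967 × 10^-22 kg·m/s.
Since E = pc for a photon, E = 1.078 × 10^-13 J.
So E ≈ 1.08 × 10^-13 J.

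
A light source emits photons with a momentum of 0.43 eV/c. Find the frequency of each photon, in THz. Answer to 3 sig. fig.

Convert to SI: p = 0.43 eV/c = 2.2980e-28 kg·m/s.
For a photon f = pc/h, so f = 1.040e14 Hz.
Converting to THz: f = 104.0 THz ≈ 104 THz.

104 THz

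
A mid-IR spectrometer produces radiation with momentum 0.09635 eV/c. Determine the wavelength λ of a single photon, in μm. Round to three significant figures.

12.9 μm

In SI units: p = 0.09635 eV/c = 5.1492 × 10^-29 kg·m/s.
Since λ = h/p for a photon, λ = 1.287 × 10^-5 m.
Converting to μm: λ = 12.87 μm ≈ 12.9 μm.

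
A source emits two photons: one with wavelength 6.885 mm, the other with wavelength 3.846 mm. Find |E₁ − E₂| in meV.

0.142 meV

Using E = hc/λ: E₁ = 2.8852e-23 J, E₂ = 5.1650e-23 J.
|ΔE| = |2.8852e-23 − 5.1650e-23| = 2.28e-23 J = 0.142 meV.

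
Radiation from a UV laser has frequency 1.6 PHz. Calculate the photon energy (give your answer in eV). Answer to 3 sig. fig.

6.62 eV

(h = 6.62607015e-34 J·s, 1 eV = 1.602176634e-19 J.)
First convert: f = 1.6 PHz = 1.6e15 Hz.
Since E = hf for a photon, E = 1.060e-18 J.
Converting to eV: E = 6.617 eV ≈ 6.62 eV.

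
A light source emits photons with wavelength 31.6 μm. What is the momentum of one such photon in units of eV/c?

Use h = 6.62607015·10^-34 J·s, c = 2.99792458·10^8 m/s, 1 eV = 1.602176634·10^-19 J.
First convert: λ = 31.6 μm = 3.16·10^-5 m.
Apply p = h/λ: p = 2.097·10^-29 kg·m/s.
Converting to eV/c: p = 0.03924 eV/c ≈ 0.0392 eV/c.

0.0392 eV/c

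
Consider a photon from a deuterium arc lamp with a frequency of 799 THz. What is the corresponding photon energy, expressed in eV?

Convert to SI: f = 799 THz = 7.99e14 Hz.
Since E = hf for a photon, E = 5.294e-19 J.
Converting to eV: E = 3.304 eV ≈ 3.30 eV.

3.30 eV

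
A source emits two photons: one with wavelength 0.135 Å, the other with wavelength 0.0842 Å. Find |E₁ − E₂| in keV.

55.4 keV

Using E = hc/λ: E₁ = 1.471e-14 J, E₂ = 2.359e-14 J.
|ΔE| = |1.471e-14 − 2.359e-14| = 8.88e-15 J = 55.4 keV.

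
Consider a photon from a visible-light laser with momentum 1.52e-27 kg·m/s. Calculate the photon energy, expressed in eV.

(c = 2.99792458e8 m/s, 1 eV = 1.602176634e-19 J.)
Apply E = pc: E = 4.557e-19 J.
Converting to eV: E = 2.844 eV ≈ 2.84 eV.

2.84 eV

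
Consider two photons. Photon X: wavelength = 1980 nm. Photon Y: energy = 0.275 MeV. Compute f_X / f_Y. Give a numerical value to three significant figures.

2.28 × 10^-6

f_X = 1.514 × 10^14 Hz (from wavelength = 1980 nm, via f = c/λ).
f_Y = 6.649 × 10^19 Hz (from energy = 0.275 MeV, via f = E/h).
Ratio = 1.514 × 10^14 / 6.649 × 10^19 = 2.28 × 10^-6.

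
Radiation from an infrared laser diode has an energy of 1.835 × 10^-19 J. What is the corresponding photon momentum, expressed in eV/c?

1.15 eV/c

The photon relation is p = E/c, giving p = 6.121 × 10^-28 kg·m/s.
Converting to eV/c: p = 1.145 eV/c ≈ 1.15 eV/c.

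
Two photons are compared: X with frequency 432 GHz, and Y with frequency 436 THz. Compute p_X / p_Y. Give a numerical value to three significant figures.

9.91e-4

p_X = 9.548e-31 kg·m/s (from frequency = 432 GHz, via p = hf/c).
p_Y = 9.637e-28 kg·m/s (from frequency = 436 THz, via p = hf/c).
Ratio = 9.548e-31 / 9.637e-28 = 9.91e-4.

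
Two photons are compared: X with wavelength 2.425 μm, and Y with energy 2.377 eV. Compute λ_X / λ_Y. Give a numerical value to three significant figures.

λ_X = 2.425e-6 m (from wavelength = 2.425 μm, via λ given directly).
λ_Y = 5.216e-7 m (from energy = 2.377 eV, via λ = hc/E).
Ratio = 2.425e-6 / 5.216e-7 = 4.65.

4.65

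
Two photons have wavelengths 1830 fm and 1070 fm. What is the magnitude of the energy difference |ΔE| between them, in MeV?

0.481 MeV

Using E = hc/λ: E₁ = 1.085e-13 J, E₂ = 1.856e-13 J.
|ΔE| = |1.085e-13 − 1.856e-13| = 7.71e-14 J = 0.481 MeV.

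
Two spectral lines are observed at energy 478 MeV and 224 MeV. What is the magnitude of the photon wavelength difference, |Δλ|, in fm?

2.94 fm

Using λ = hc/E: λ₁ = 2.594e-15 m, λ₂ = 5.535e-15 m.
|Δλ| = |2.594e-15 − 5.535e-15| = 2.94e-15 m = 2.94 fm.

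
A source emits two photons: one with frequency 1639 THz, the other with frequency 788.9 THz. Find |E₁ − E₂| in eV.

3.52 eV

Using E = hf: E₁ = 1.0860 × 10^-18 J, E₂ = 5.2273 × 10^-19 J.
|ΔE| = |1.0860 × 10^-18 − 5.2273 × 10^-19| = 5.63 × 10^-19 J = 3.52 eV.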